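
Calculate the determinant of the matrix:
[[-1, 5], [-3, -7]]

For a 2×2 matrix [[a, b], [c, d]], det = ad - bc
det = (-1)(-7) - (5)(-3) = 7 - -15 = 22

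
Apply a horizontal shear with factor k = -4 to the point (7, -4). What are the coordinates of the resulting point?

Shear matrix for horizontal shear with factor k = -4:
[[1, -4], [0, 1]]
Result: (7, -4) → (23, -4)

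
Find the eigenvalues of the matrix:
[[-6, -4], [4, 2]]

Characteristic equation: det(A - λI) = 0
λ² - (trace)λ + (det) = 0
trace = -6 + 2 = -4, det = (-6)(2) - (-4)(4) = 4
λ² - (-4)λ + (4) = 0
λ = (-4 ± √((-4)² - 4·(4))) / 2 = (-4 ± √0) / 2
Solving: λ = -2, -2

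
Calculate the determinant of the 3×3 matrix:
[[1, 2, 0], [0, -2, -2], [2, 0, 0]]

Expansion along first row:
det = 1·det([[-2,-2],[0,0]]) - 2·det([[0,-2],[2,0]]) + 0·det([[0,-2],[2,0]])
    = 1·(-2·0 - -2·0) - 2·(0·0 - -2·2) + 0·(0·0 - -2·2)
    = 1·0 - 2·4 + 0·4
    = 0 + -8 + 0 = -8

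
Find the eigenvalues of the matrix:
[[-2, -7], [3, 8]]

Characteristic equation: det(A - λI) = 0
λ² - (trace)λ + (det) = 0
trace = -2 + 8 = 6, det = (-2)(8) - (-7)(3) = 5
λ² - (6)λ + (5) = 0
λ = (6 ± √((6)² - 4·(5))) / 2 = (6 ± √16) / 2
Solving: λ = 1, 5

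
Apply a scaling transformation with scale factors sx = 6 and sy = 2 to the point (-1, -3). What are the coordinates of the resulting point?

Scaling matrix:
[[6, 0], [0, 2]]
Result: (-1 × 6, -3 × 2) = (-6, -6)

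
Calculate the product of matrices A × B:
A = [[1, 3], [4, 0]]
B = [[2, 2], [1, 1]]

Matrix multiplication:
C[0][0] = 1×2 + 3×1 = 5
C[0][1] = 1×2 + 3×1 = 5
C[1][0] = 4×2 + 0×1 = 8
C[1][1] = 4×2 + 0×1 = 8
Result: [[5, 5], [8, 8]]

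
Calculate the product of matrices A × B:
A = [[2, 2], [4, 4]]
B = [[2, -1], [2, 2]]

Matrix multiplication:
C[0][0] = 2×2 + 2×2 = 8
C[0][1] = 2×-1 + 2×2 = 2
C[1][0] = 4×2 + 4×2 = 16
C[1][1] = 4×-1 + 4×2 = 4
Result: [[8, 2], [16, 4]]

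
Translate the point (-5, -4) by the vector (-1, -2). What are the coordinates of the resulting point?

Translation by (-1, -2) (homogeneous matrix [[1, 0, -1], [0, 1, -2], [0, 0, 1]]):
x' = -5 + -1 = -6
y' = -4 + -2 = -6
Result: (-6, -6)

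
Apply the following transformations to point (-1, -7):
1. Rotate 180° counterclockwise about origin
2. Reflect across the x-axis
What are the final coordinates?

Step 1: Rotate 180° → (1, 7)
Step 2: Reflect across x-axis → (1, -7)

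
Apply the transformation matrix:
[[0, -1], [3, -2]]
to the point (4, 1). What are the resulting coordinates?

Matrix multiplication:
[[0, -1], [3, -2]] × [4, 1]ᵀ
= [(0)(4) + (-1)(1), (3)(4) + (-2)(1)]ᵀ
= [-1, 10]ᵀ
Result: (-1, 10)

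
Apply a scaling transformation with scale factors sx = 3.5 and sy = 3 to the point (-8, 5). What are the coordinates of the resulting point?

Scaling matrix:
[[3.50, 0], [0, 3]]
Result: (-8 × 3.5, 5 × 3) = (-28, 15)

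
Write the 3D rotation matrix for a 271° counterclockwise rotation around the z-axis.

Rotation matrix for counterclockwise 271° around z-axis:
cos(271°) = 0.0175, sin(271°) = -0.9998
Result: [[0.0175, 0.9998, 0], [-0.9998, 0.0175, 0], [0, 0, 1]]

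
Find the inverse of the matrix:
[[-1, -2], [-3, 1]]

For [[a,b],[c,d]], inverse = (1/det)·[[d,-b],[-c,a]]
det = (-1)(1) - (-2)(-3) = -1 - 6 = -7
Inverse = (1/-7)·[[1, 2], [3, -1]]
= [[-1/7, -2/7], [-3/7, 1/7]]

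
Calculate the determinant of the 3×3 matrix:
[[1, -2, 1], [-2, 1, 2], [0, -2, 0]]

Expansion along first row:
det = 1·det([[1,2],[-2,0]]) - -2·det([[-2,2],[0,0]]) + 1·det([[-2,1],[0,-2]])
    = 1·(1·0 - 2·-2) - -2·(-2·0 - 2·0) + 1·(-2·-2 - 1·0)
    = 1·4 - -2·0 + 1·4
    = 4 + 0 + 4 = 8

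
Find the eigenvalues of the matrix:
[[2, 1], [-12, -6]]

Characteristic equation: det(A - λI) = 0
λ² - (trace)λ + (det) = 0
trace = 2 + -6 = -4, det = (2)(-6) - (1)(-12) = 0
λ² - (-4)λ + (0) = 0
λ = (-4 ± √((-4)² - 4·(0))) / 2 = (-4 ± √16) / 2
Solving: λ = -4, 0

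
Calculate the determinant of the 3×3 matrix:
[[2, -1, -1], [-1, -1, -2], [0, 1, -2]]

Expansion along first row:
det = 2·det([[-1,-2],[1,-2]]) - -1·det([[-1,-2],[0,-2]]) + -1·det([[-1,-1],[0,1]])
    = 2·(-1·-2 - -2·1) - -1·(-1·-2 - -2·0) + -1·(-1·1 - -1·0)
    = 2·4 - -1·2 + -1·-1
    = 8 + 2 + 1 = 11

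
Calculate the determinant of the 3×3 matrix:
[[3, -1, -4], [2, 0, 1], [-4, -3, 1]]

Expansion along first row:
det = 3·det([[0,1],[-3,1]]) - -1·det([[2,1],[-4,1]]) + -4·det([[2,0],[-4,-3]])
    = 3·(0·1 - 1·-3) - -1·(2·1 - 1·-4) + -4·(2·-3 - 0·-4)
    = 3·3 - -1·6 + -4·-6
    = 9 + 6 + 24 = 39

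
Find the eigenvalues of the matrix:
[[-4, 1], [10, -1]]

Characteristic equation: det(A - λI) = 0
λ² - (trace)λ + (det) = 0
trace = -4 + -1 = -5, det = (-4)(-1) - (1)(10) = -6
λ² - (-5)λ + (-6) = 0
λ = (-5 ± √((-5)² - 4·(-6))) / 2 = (-5 ± √49) / 2
Solving: λ = -6, 1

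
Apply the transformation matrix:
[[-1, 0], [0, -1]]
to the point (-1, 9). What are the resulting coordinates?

Matrix multiplication:
[[-1, 0], [0, -1]] × [-1, 9]ᵀ
= [(-1)(-1) + (0)(9), (0)(-1) + (-1)(9)]ᵀ
= [1, -9]ᵀ
Result: (1, -9)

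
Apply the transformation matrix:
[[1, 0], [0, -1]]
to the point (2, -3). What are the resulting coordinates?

Matrix multiplication:
[[1, 0], [0, -1]] × [2, -3]ᵀ
= [(1)(2) + (0)(-3), (0)(2) + (-1)(-3)]ᵀ
= [2, 3]ᵀ
Result: (2, 3)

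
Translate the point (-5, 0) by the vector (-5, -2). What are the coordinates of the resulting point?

Translation by (-5, -2) (homogeneous matrix [[1, 0, -5], [0, 1, -2], [0, 0, 1]]):
x' = -5 + -5 = -10
y' = 0 + -2 = -2
Result: (-10, -2)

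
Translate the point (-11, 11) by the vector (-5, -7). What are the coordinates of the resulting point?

Translation by (-5, -7) (homogeneous matrix [[1, 0, -5], [0, 1, -7], [0, 0, 1]]):
x' = -11 + -5 = -16
y' = 11 + -7 = 4
Result: (-16, 4)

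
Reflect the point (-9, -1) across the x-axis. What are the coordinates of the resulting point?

Reflection across x-axis: (-9, -1) → (-9, 1)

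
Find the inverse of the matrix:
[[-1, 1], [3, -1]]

For [[a,b],[c,d]], inverse = (1/det)·[[d,-b],[-c,a]]
det = (-1)(-1) - (1)(3) = 1 - 3 = -2
Inverse = (1/-2)·[[-1, -1], [-3, -1]]
= [[1/2, 1/2], [3/2, 1/2]]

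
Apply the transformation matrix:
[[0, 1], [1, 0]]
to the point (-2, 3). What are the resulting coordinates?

Matrix multiplication:
[[0, 1], [1, 0]] × [-2, 3]ᵀ
= [(0)(-2) + (1)(3), (1)(-2) + (0)(3)]ᵀ
= [3, -2]ᵀ
Result: (3, -2)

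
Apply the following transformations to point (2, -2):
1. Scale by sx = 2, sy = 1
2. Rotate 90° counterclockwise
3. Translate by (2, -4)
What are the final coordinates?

Step 1: Scale → (4, -2)
Step 2: Rotate 90° → (2, 4)
Step 3: Translate → (4, 0)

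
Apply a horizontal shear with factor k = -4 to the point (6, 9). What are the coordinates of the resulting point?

Shear matrix for horizontal shear with factor k = -4:
[[1, -4], [0, 1]]
Result: (6, 9) → (-30, 9)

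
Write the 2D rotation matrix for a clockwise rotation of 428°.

Rotation matrix formula: [[cos θ, -sin θ], [sin θ, cos θ]]
A clockwise rotation by 428° is equivalent to a counterclockwise rotation by -428°.
For θ = -428°:
cos(-428°) = 0.3746
sin(-428°) = -0.9272
Result: [[0.3746, 0.9272], [-0.9272, 0.3746]]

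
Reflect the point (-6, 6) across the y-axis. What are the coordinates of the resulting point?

Reflection across y-axis: (-6, 6) → (6, 6)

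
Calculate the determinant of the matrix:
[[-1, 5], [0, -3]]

For a 2×2 matrix [[a, b], [c, d]], det = ad - bc
det = (-1)(-3) - (5)(0) = 3 - 0 = 3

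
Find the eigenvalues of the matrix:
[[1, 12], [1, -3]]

Characteristic equation: det(A - λI) = 0
λ² - (trace)λ + (det) = 0
trace = 1 + -3 = -2, det = (1)(-3) - (12)(1) = -15
λ² - (-2)λ + (-15) = 0
λ = (-2 ± √((-2)² - 4·(-15))) / 2 = (-2 ± √64) / 2
Solving: λ = -5, 3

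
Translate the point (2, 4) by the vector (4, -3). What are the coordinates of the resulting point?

Translation by (4, -3) (homogeneous matrix [[1, 0, 4], [0, 1, -3], [0, 0, 1]]):
x' = 2 + 4 = 6
y' = 4 + -3 = 1
Result: (6, 1)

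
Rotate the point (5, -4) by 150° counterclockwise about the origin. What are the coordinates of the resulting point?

Rotation matrix for 150°: [[cos 150°, -sin 150°], [sin 150°, cos 150°]] ≈ [[-0.866025, -0.500000], [0.500000, -0.866025]]
[[-0.866025, -0.500000], [0.500000, -0.866025]] × [5, -4]ᵀ ≈ [-2.3301, 5.9641]ᵀ
Result: (-2.3301, 5.9641)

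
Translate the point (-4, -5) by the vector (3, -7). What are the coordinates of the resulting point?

Translation by (3, -7) (homogeneous matrix [[1, 0, 3], [0, 1, -7], [0, 0, 1]]):
x' = -4 + 3 = -1
y' = -5 + -7 = -12
Result: (-1, -12)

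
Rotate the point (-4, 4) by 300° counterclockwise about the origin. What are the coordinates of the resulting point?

Rotation matrix for 300°: [[cos 300°, -sin 300°], [sin 300°, cos 300°]] ≈ [[0.500000, 0.866025], [-0.866025, 0.500000]]
[[0.500000, 0.866025], [-0.866025, 0.500000]] × [-4, 4]ᵀ ≈ [1.4641, 5.4641]ᵀ
Result: (1.4641, 5.4641)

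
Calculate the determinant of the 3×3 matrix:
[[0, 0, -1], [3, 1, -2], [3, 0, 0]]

Expansion along first row:
det = 0·det([[1,-2],[0,0]]) - 0·det([[3,-2],[3,0]]) + -1·det([[3,1],[3,0]])
    = 0·(1·0 - -2·0) - 0·(3·0 - -2·3) + -1·(3·0 - 1·3)
    = 0·0 - 0·6 + -1·-3
    = 0 + 0 + 3 = 3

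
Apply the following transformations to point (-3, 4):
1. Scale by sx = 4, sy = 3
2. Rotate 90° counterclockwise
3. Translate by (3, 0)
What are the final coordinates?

Step 1: Scale → (-12, 12)
Step 2: Rotate 90° → (-12, -12)
Step 3: Translate → (-9, -12)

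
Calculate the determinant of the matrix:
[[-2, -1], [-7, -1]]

For a 2×2 matrix [[a, b], [c, d]], det = ad - bc
det = (-2)(-1) - (-1)(-7) = 2 - 7 = -5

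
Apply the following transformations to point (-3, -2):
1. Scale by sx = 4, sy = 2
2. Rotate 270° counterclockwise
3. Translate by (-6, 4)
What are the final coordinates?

Step 1: Scale → (-12, -4)
Step 2: Rotate 270° → (-4, 12)
Step 3: Translate → (-10, 16)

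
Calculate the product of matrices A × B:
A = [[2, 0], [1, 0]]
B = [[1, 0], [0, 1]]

Matrix multiplication:
C[0][0] = 2×1 + 0×0 = 2
C[0][1] = 2×0 + 0×1 = 0
C[1][0] = 1×1 + 0×0 = 1
C[1][1] = 1×0 + 0×1 = 0
Result: [[2, 0], [1, 0]]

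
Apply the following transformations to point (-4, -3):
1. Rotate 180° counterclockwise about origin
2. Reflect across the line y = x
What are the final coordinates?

Step 1: Rotate 180° → (4, 3)
Step 2: Reflect across line y = x → (3, 4)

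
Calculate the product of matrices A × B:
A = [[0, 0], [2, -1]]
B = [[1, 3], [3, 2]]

Matrix multiplication:
C[0][0] = 0×1 + 0×3 = 0
C[0][1] = 0×3 + 0×2 = 0
C[1][0] = 2×1 + -1×3 = -1
C[1][1] = 2×3 + -1×2 = 4
Result: [[0, 0], [-1, 4]]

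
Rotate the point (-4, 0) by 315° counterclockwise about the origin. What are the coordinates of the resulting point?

Rotation matrix for 315°: [[cos 315°, -sin 315°], [sin 315°, cos 315°]] ≈ [[0.707107, 0.707107], [-0.707107, 0.707107]]
[[0.707107, 0.707107], [-0.707107, 0.707107]] × [-4, 0]ᵀ ≈ [-2.8284, 2.8284]ᵀ
Result: (-2.8284, 2.8284)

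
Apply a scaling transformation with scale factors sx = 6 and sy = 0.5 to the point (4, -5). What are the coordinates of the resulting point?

Scaling matrix:
[[6, 0], [0, 0.50]]
Result: (4 × 6, -5 × 0.5) = (24, -2.5)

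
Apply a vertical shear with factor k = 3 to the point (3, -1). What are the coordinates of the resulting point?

Shear matrix for vertical shear with factor k = 3:
[[1, 0], [3, 1]]
Result: (3, -1) → (3, 8)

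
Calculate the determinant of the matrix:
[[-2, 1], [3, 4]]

For a 2×2 matrix [[a, b], [c, d]], det = ad - bc
det = (-2)(4) - (1)(3) = -8 - 3 = -11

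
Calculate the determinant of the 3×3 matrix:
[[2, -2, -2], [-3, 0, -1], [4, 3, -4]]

Expansion along first row:
det = 2·det([[0,-1],[3,-4]]) - -2·det([[-3,-1],[4,-4]]) + -2·det([[-3,0],[4,3]])
    = 2·(0·-4 - -1·3) - -2·(-3·-4 - -1·4) + -2·(-3·3 - 0·4)
    = 2·3 - -2·16 + -2·-9
    = 6 + 32 + 18 = 56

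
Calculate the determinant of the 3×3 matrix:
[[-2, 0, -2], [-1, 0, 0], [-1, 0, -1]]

Expansion along first row:
det = -2·det([[0,0],[0,-1]]) - 0·det([[-1,0],[-1,-1]]) + -2·det([[-1,0],[-1,0]])
    = -2·(0·-1 - 0·0) - 0·(-1·-1 - 0·-1) + -2·(-1·0 - 0·-1)
    = -2·0 - 0·1 + -2·0
    = 0 + 0 + 0 = 0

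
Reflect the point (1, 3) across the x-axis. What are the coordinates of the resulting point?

Reflection across x-axis: (1, 3) → (1, -3)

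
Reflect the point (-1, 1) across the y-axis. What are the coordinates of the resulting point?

Reflection across y-axis: (-1, 1) → (1, 1)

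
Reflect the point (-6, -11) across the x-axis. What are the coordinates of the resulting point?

Reflection across x-axis: (-6, -11) → (-6, 11)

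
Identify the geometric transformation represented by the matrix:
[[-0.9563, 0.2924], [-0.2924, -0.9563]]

This matrix represents: rotation by 197° counterclockwise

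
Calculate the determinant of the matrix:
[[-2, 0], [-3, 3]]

For a 2×2 matrix [[a, b], [c, d]], det = ad - bc
det = (-2)(3) - (0)(-3) = -6 - 0 = -6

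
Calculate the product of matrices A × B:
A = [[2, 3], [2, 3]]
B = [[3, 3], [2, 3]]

Matrix multiplication:
C[0][0] = 2×3 + 3×2 = 12
C[0][1] = 2×3 + 3×3 = 15
C[1][0] = 2×3 + 3×2 = 12
C[1][1] = 2×3 + 3×3 = 15
Result: [[12, 15], [12, 15]]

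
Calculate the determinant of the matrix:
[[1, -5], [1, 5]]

For a 2×2 matrix [[a, b], [c, d]], det = ad - bc
det = (1)(5) - (-5)(1) = 5 - -5 = 10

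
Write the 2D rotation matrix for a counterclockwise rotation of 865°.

Rotation matrix formula: [[cos θ, -sin θ], [sin θ, cos θ]]
For θ = 865°:
cos(865°) = -0.8192
sin(865°) = 0.5736
Result: [[-0.8192, -0.5736], [0.5736, -0.8192]]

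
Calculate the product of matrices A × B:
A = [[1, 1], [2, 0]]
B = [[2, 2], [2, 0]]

Matrix multiplication:
C[0][0] = 1×2 + 1×2 = 4
C[0][1] = 1×2 + 1×0 = 2
C[1][0] = 2×2 + 0×2 = 4
C[1][1] = 2×2 + 0×0 = 4
Result: [[4, 2], [4, 4]]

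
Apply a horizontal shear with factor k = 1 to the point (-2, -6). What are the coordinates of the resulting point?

Shear matrix for horizontal shear with factor k = 1:
[[1, 1], [0, 1]]
Result: (-2, -6) → (-8, -6)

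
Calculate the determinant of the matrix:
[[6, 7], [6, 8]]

For a 2×2 matrix [[a, b], [c, d]], det = ad - bc
det = (6)(8) - (7)(6) = 48 - 42 = 6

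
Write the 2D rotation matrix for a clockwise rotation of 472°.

Rotation matrix formula: [[cos θ, -sin θ], [sin θ, cos θ]]
A clockwise rotation by 472° is equivalent to a counterclockwise rotation by -472°.
For θ = -472°:
cos(-472°) = -0.3746
sin(-472°) = -0.9272
Result: [[-0.3746, 0.9272], [-0.9272, -0.3746]]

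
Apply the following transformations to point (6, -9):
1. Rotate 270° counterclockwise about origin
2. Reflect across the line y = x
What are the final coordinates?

Step 1: Rotate 270° → (-9, -6)
Step 2: Reflect across line y = x → (-6, -9)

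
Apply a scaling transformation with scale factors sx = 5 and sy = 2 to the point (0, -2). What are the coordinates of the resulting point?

Scaling matrix:
[[5, 0], [0, 2]]
Result: (0 × 5, -2 × 2) = (0, -4)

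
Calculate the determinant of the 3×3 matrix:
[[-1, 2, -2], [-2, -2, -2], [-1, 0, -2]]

Expansion along first row:
det = -1·det([[-2,-2],[0,-2]]) - 2·det([[-2,-2],[-1,-2]]) + -2·det([[-2,-2],[-1,0]])
    = -1·(-2·-2 - -2·0) - 2·(-2·-2 - -2·-1) + -2·(-2·0 - -2·-1)
    = -1·4 - 2·2 + -2·-2
    = -4 + -4 + 4 = -4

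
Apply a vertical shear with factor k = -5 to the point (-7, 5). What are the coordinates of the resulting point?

Shear matrix for vertical shear with factor k = -5:
[[1, 0], [-5, 1]]
Result: (-7, 5) → (-7, 40)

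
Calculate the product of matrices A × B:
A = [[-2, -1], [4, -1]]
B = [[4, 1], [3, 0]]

Matrix multiplication:
C[0][0] = -2×4 + -1×3 = -11
C[0][1] = -2×1 + -1×0 = -2
C[1][0] = 4×4 + -1×3 = 13
C[1][1] = 4×1 + -1×0 = 4
Result: [[-11, -2], [13, 4]]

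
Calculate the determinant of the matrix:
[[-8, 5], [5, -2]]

For a 2×2 matrix [[a, b], [c, d]], det = ad - bc
det = (-8)(-2) - (5)(5) = 16 - 25 = -9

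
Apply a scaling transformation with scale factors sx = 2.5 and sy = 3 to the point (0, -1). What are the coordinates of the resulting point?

Scaling matrix:
[[2.50, 0], [0, 3]]
Result: (0 × 2.5, -1 × 3) = (0, -3)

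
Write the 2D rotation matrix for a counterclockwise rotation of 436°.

Rotation matrix formula: [[cos θ, -sin θ], [sin θ, cos θ]]
For θ = 436°:
cos(436°) = 0.2419
sin(436°) = 0.9703
Result: [[0.2419, -0.9703], [0.9703, 0.2419]]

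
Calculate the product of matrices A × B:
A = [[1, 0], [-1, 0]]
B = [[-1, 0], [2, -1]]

Matrix multiplication:
C[0][0] = 1×-1 + 0×2 = -1
C[0][1] = 1×0 + 0×-1 = 0
C[1][0] = -1×-1 + 0×2 = 1
C[1][1] = -1×0 + 0×-1 = 0
Result: [[-1, 0], [1, 0]]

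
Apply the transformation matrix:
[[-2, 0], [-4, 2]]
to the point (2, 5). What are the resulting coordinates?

Matrix multiplication:
[[-2, 0], [-4, 2]] × [2, 5]ᵀ
= [(-2)(2) + (0)(5), (-4)(2) + (2)(5)]ᵀ
= [-4, 2]ᵀ
Result: (-4, 2)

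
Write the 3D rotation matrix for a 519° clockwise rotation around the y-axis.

Rotation matrix for clockwise 519° around y-axis:
A clockwise rotation by 519° is a counterclockwise rotation by -519°.
cos(-519°) = -0.9336, sin(-519°) = -0.3584
Result: [[-0.9336, 0, -0.3584], [0, 1, 0], [0.3584, 0, -0.9336]]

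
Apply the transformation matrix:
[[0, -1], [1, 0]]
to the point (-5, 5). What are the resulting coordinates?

Matrix multiplication:
[[0, -1], [1, 0]] × [-5, 5]ᵀ
= [(0)(-5) + (-1)(5), (1)(-5) + (0)(5)]ᵀ
= [-5, -5]ᵀ
Result: (-5, -5)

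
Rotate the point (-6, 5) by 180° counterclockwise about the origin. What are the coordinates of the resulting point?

Rotation matrix for 180°: [[cos 180°, -sin 180°], [sin 180°, cos 180°]] = [[-1, 0], [0, -1]]
[[-1, 0], [0, -1]] × [-6, 5]ᵀ = [6, -5]ᵀ
Result: (6, -5)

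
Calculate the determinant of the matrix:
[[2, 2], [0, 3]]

For a 2×2 matrix [[a, b], [c, d]], det = ad - bc
det = (2)(3) - (2)(0) = 6 - 0 = 6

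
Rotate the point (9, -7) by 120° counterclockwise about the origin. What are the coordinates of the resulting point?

Rotation matrix for 120°: [[cos 120°, -sin 120°], [sin 120°, cos 120°]] ≈ [[-0.500000, -0.866025], [0.866025, -0.500000]]
[[-0.500000, -0.866025], [0.866025, -0.500000]] × [9, -7]ᵀ ≈ [1.5622, 11.2942]ᵀ
Result: (1.5622, 11.2942)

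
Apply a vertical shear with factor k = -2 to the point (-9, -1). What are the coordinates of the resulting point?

Shear matrix for vertical shear with factor k = -2:
[[1, 0], [-2, 1]]
Result: (-9, -1) → (-9, 17)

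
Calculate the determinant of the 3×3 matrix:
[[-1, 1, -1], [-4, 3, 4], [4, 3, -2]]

Expansion along first row:
det = -1·det([[3,4],[3,-2]]) - 1·det([[-4,4],[4,-2]]) + -1·det([[-4,3],[4,3]])
    = -1·(3·-2 - 4·3) - 1·(-4·-2 - 4·4) + -1·(-4·3 - 3·4)
    = -1·-18 - 1·-8 + -1·-24
    = 18 + 8 + 24 = 50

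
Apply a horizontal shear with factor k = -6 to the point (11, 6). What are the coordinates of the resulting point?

Shear matrix for horizontal shear with factor k = -6:
[[1, -6], [0, 1]]
Result: (11, 6) → (-25, 6)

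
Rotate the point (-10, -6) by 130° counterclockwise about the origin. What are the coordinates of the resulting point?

Rotation matrix for 130°: [[cos 130°, -sin 130°], [sin 130°, cos 130°]] ≈ [[-0.642788, -0.766044], [0.766044, -0.642788]]
[[-0.642788, -0.766044], [0.766044, -0.642788]] × [-10, -6]ᵀ ≈ [11.0241, -3.8037]ᵀ
Result: (11.0241, -3.8037)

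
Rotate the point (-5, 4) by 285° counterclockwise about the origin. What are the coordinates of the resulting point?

Rotation matrix for 285°: [[cos 285°, -sin 285°], [sin 285°, cos 285°]] ≈ [[0.258819, 0.965926], [-0.965926, 0.258819]]
[[0.258819, 0.965926], [-0.965926, 0.258819]] × [-5, 4]ᵀ ≈ [2.5696, 5.8649]ᵀ
Result: (2.5696, 5.8649)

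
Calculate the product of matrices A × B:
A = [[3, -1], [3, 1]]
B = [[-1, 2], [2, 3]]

Matrix multiplication:
C[0][0] = 3×-1 + -1×2 = -5
C[0][1] = 3×2 + -1×3 = 3
C[1][0] = 3×-1 + 1×2 = -1
C[1][1] = 3×2 + 1×3 = 9
Result: [[-5, 3], [-1, 9]]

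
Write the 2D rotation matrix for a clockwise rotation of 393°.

Rotation matrix formula: [[cos θ, -sin θ], [sin θ, cos θ]]
A clockwise rotation by 393° is equivalent to a counterclockwise rotation by -393°.
For θ = -393°:
cos(-393°) = 0.8387
sin(-393°) = -0.5446
Result: [[0.8387, 0.5446], [-0.5446, 0.8387]]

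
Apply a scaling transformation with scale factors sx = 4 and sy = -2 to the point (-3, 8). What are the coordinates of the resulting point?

Scaling matrix:
[[4, 0], [0, -2]]
Result: (-3 × 4, 8 × -2) = (-12, -16)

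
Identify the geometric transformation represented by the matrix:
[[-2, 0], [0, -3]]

This matrix represents: non-uniform scaling by sx = -2, sy = -3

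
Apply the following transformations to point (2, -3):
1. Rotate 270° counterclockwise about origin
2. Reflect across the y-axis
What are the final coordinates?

Step 1: Rotate 270° → (-3, -2)
Step 2: Reflect across y-axis → (3, -2)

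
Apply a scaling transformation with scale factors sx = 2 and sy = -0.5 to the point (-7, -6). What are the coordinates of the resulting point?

Scaling matrix:
[[2, 0], [0, -0.50]]
Result: (-7 × 2, -6 × -0.5) = (-14, 3)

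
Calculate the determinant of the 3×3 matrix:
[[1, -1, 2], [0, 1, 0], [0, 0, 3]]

Expansion along first row:
det = 1·det([[1,0],[0,3]]) - -1·det([[0,0],[0,3]]) + 2·det([[0,1],[0,0]])
    = 1·(1·3 - 0·0) - -1·(0·3 - 0·0) + 2·(0·0 - 1·0)
    = 1·3 - -1·0 + 2·0
    = 3 + 0 + 0 = 3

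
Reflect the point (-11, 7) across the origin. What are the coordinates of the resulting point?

Reflection across origin: (-11, 7) → (11, -7)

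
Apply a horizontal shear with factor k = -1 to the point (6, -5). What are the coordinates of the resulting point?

Shear matrix for horizontal shear with factor k = -1:
[[1, -1], [0, 1]]
Result: (6, -5) → (11, -5)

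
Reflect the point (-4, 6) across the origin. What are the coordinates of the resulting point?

Reflection across origin: (-4, 6) → (4, -6)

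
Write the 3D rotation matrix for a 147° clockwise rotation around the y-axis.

Rotation matrix for clockwise 147° around y-axis:
A clockwise rotation by 147° is a counterclockwise rotation by -147°.
cos(-147°) = -0.8387, sin(-147°) = -0.5446
Result: [[-0.8387, 0, -0.5446], [0, 1, 0], [0.5446, 0, -0.8387]]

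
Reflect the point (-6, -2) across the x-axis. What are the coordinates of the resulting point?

Reflection across x-axis: (-6, -2) → (-6, 2)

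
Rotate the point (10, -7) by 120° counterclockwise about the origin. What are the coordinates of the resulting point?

Rotation matrix for 120°: [[cos 120°, -sin 120°], [sin 120°, cos 120°]] ≈ [[-0.500000, -0.866025], [0.866025, -0.500000]]
[[-0.500000, -0.866025], [0.866025, -0.500000]] × [10, -7]ᵀ ≈ [1.0622, 12.1603]ᵀ
Result: (1.0622, 12.1603)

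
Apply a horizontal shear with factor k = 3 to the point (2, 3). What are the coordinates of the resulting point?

Shear matrix for horizontal shear with factor k = 3:
[[1, 3], [0, 1]]
Result: (2, 3) → (11, 3)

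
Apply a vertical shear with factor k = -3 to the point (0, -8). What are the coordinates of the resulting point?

Shear matrix for vertical shear with factor k = -3:
[[1, 0], [-3, 1]]
Result: (0, -8) → (0, -8)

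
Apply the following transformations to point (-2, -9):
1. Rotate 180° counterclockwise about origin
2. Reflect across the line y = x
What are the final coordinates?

Step 1: Rotate 180° → (2, 9)
Step 2: Reflect across line y = x → (9, 2)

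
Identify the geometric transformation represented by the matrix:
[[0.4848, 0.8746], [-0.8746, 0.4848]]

This matrix represents: rotation by 299° counterclockwise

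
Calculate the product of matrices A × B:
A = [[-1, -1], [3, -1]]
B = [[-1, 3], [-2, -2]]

Matrix multiplication:
C[0][0] = -1×-1 + -1×-2 = 3
C[0][1] = -1×3 + -1×-2 = -1
C[1][0] = 3×-1 + -1×-2 = -1
C[1][1] = 3×3 + -1×-2 = 11
Result: [[3, -1], [-1, 11]]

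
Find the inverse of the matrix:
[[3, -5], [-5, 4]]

For [[a,b],[c,d]], inverse = (1/det)·[[d,-b],[-c,a]]
det = (3)(4) - (-5)(-5) = 12 - 25 = -13
Inverse = (1/-13)·[[4, 5], [5, 3]]
= [[-4/13, -5/13], [-5/13, -3/13]]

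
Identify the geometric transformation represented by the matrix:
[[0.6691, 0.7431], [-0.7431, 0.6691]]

This matrix represents: rotation by 312° counterclockwise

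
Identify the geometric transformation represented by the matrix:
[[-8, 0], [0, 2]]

This matrix represents: non-uniform scaling by sx = -8, sy = 2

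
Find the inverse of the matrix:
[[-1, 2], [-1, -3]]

For [[a,b],[c,d]], inverse = (1/det)·[[d,-b],[-c,a]]
det = (-1)(-3) - (2)(-1) = 3 - -2 = 5
Inverse = (1/5)·[[-3, -2], [1, -1]]
= [[-3/5, -2/5], [1/5, -1/5]]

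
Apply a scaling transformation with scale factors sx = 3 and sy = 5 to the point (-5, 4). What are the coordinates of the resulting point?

Scaling matrix:
[[3, 0], [0, 5]]
Result: (-5 × 3, 4 × 5) = (-15, 20)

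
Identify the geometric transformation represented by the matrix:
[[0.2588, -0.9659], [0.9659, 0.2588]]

This matrix represents: rotation by 75° counterclockwise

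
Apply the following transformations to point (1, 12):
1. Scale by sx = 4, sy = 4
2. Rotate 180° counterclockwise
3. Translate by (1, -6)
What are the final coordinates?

Step 1: Scale → (4, 48)
Step 2: Rotate 180° → (-4, -48)
Step 3: Translate → (-3, -54)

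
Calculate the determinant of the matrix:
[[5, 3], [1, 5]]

For a 2×2 matrix [[a, b], [c, d]], det = ad - bc
det = (5)(5) - (3)(1) = 25 - 3 = 22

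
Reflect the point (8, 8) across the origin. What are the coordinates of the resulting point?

Reflection across origin: (8, 8) → (-8, -8)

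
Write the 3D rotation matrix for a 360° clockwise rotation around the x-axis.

Rotation matrix for clockwise 360° around x-axis:
A clockwise rotation by 360° is a counterclockwise rotation by -360°.
cos(-360°) = 1, sin(-360°) = 0
Result: [[1, 0, 0], [0, 1, 0], [0, 0, 1]]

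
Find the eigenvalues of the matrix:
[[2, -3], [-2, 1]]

Characteristic equation: det(A - λI) = 0
λ² - (trace)λ + (det) = 0
trace = 2 + 1 = 3, det = (2)(1) - (-3)(-2) = -4
λ² - (3)λ + (-4) = 0
λ = (3 ± √((3)² - 4·(-4))) / 2 = (3 ± √25) / 2
Solving: λ = -1, 4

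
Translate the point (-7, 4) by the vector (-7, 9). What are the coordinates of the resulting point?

Translation by (-7, 9) (homogeneous matrix [[1, 0, -7], [0, 1, 9], [0, 0, 1]]):
x' = -7 + -7 = -14
y' = 4 + 9 = 13
Result: (-14, 13)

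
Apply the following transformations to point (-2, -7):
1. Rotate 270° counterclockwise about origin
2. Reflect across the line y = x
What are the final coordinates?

Step 1: Rotate 270° → (-7, 2)
Step 2: Reflect across line y = x → (2, -7)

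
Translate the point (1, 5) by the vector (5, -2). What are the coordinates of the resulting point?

Translation by (5, -2) (homogeneous matrix [[1, 0, 5], [0, 1, -2], [0, 0, 1]]):
x' = 1 + 5 = 6
y' = 5 + -2 = 3
Result: (6, 3)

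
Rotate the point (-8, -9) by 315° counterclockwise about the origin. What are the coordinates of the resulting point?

Rotation matrix for 315°: [[cos 315°, -sin 315°], [sin 315°, cos 315°]] ≈ [[0.707107, 0.707107], [-0.707107, 0.707107]]
[[0.707107, 0.707107], [-0.707107, 0.707107]] × [-8, -9]ᵀ ≈ [-12.0208, -0.7071]ᵀ
Result: (-12.0208, -0.7071)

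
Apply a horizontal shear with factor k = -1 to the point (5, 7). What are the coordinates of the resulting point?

Shear matrix for horizontal shear with factor k = -1:
[[1, -1], [0, 1]]
Result: (5, 7) → (-2, 7)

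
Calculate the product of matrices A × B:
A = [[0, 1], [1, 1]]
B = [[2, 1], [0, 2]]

Matrix multiplication:
C[0][0] = 0×2 + 1×0 = 0
C[0][1] = 0×1 + 1×2 = 2
C[1][0] = 1×2 + 1×0 = 2
C[1][1] = 1×1 + 1×2 = 3
Result: [[0, 2], [2, 3]]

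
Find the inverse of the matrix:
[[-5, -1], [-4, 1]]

For [[a,b],[c,d]], inverse = (1/det)·[[d,-b],[-c,a]]
det = (-5)(1) - (-1)(-4) = -5 - 4 = -9
Inverse = (1/-9)·[[1, 1], [4, -5]]
= [[-1/9, -1/9], [-4/9, 5/9]]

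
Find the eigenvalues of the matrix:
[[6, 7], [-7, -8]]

Characteristic equation: det(A - λI) = 0
λ² - (trace)λ + (det) = 0
trace = 6 + -8 = -2, det = (6)(-8) - (7)(-7) = 1
λ² - (-2)λ + (1) = 0
λ = (-2 ± √((-2)² - 4·(1))) / 2 = (-2 ± √0) / 2
Solving: λ = -1, -1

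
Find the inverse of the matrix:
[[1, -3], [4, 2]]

For [[a,b],[c,d]], inverse = (1/det)·[[d,-b],[-c,a]]
det = (1)(2) - (-3)(4) = 2 - -12 = 14
Inverse = (1/14)·[[2, 3], [-4, 1]]
= [[1/7, 3/14], [-2/7, 1/14]]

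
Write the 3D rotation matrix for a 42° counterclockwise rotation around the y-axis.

Rotation matrix for counterclockwise 42° around y-axis:
cos(42°) = 0.7431, sin(42°) = 0.6691
Result: [[0.7431, 0, 0.6691], [0, 1, 0], [-0.6691, 0, 0.7431]]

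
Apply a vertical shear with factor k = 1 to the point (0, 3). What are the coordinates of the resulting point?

Shear matrix for vertical shear with factor k = 1:
[[1, 0], [1, 1]]
Result: (0, 3) → (0, 3)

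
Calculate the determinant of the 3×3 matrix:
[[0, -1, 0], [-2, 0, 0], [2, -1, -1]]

Expansion along first row:
det = 0·det([[0,0],[-1,-1]]) - -1·det([[-2,0],[2,-1]]) + 0·det([[-2,0],[2,-1]])
    = 0·(0·-1 - 0·-1) - -1·(-2·-1 - 0·2) + 0·(-2·-1 - 0·2)
    = 0·0 - -1·2 + 0·2
    = 0 + 2 + 0 = 2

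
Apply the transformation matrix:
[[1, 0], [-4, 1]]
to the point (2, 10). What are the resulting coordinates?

Matrix multiplication:
[[1, 0], [-4, 1]] × [2, 10]ᵀ
= [(1)(2) + (0)(10), (-4)(2) + (1)(10)]ᵀ
= [2, 2]ᵀ
Result: (2, 2)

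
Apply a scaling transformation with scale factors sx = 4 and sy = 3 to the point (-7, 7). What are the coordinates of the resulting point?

Scaling matrix:
[[4, 0], [0, 3]]
Result: (-7 × 4, 7 × 3) = (-28, 21)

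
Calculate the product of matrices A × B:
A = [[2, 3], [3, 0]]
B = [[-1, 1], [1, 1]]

Matrix multiplication:
C[0][0] = 2×-1 + 3×1 = 1
C[0][1] = 2×1 + 3×1 = 5
C[1][0] = 3×-1 + 0×1 = -3
C[1][1] = 3×1 + 0×1 = 3
Result: [[1, 5], [-3, 3]]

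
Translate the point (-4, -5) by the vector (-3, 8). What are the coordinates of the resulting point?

Translation by (-3, 8) (homogeneous matrix [[1, 0, -3], [0, 1, 8], [0, 0, 1]]):
x' = -4 + -3 = -7
y' = -5 + 8 = 3
Result: (-7, 3)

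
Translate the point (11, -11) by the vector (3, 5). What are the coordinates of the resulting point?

Translation by (3, 5) (homogeneous matrix [[1, 0, 3], [0, 1, 5], [0, 0, 1]]):
x' = 11 + 3 = 14
y' = -11 + 5 = -6
Result: (14, -6)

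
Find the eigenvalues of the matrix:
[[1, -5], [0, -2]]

Characteristic equation: det(A - λI) = 0
λ² - (trace)λ + (det) = 0
trace = 1 + -2 = -1, det = (1)(-2) - (-5)(0) = -2
λ² - (-1)λ + (-2) = 0
λ = (-1 ± √((-1)² - 4·(-2))) / 2 = (-1 ± √9) / 2
Solving: λ = -2, 1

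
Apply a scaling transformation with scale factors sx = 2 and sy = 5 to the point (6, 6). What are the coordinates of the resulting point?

Scaling matrix:
[[2, 0], [0, 5]]
Result: (6 × 2, 6 × 5) = (12, 30)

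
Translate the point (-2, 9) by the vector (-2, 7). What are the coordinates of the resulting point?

Translation by (-2, 7) (homogeneous matrix [[1, 0, -2], [0, 1, 7], [0, 0, 1]]):
x' = -2 + -2 = -4
y' = 9 + 7 = 16
Result: (-4, 16)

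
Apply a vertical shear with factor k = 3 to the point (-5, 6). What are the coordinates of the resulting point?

Shear matrix for vertical shear with factor k = 3:
[[1, 0], [3, 1]]
Result: (-5, 6) → (-5, -9)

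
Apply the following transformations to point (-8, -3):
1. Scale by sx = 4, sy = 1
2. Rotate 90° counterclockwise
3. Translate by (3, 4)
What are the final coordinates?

Step 1: Scale → (-32, -3)
Step 2: Rotate 90° → (3, -32)
Step 3: Translate → (6, -28)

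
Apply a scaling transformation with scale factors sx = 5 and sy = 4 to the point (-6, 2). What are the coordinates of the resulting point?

Scaling matrix:
[[5, 0], [0, 4]]
Result: (-6 × 5, 2 × 4) = (-30, 8)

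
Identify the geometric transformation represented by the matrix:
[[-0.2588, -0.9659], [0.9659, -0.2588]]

This matrix represents: rotation by 105° counterclockwise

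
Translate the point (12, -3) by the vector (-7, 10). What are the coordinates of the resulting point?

Translation by (-7, 10) (homogeneous matrix [[1, 0, -7], [0, 1, 10], [0, 0, 1]]):
x' = 12 + -7 = 5
y' = -3 + 10 = 7
Result: (5, 7)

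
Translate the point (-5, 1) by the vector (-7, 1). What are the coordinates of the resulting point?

Translation by (-7, 1) (homogeneous matrix [[1, 0, -7], [0, 1, 1], [0, 0, 1]]):
x' = -5 + -7 = -12
y' = 1 + 1 = 2
Result: (-12, 2)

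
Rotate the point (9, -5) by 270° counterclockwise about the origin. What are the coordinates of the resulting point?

Rotation matrix for 270°: [[cos 270°, -sin 270°], [sin 270°, cos 270°]] = [[0, 1], [-1, 0]]
[[0, 1], [-1, 0]] × [9, -5]ᵀ = [-5, -9]ᵀ
Result: (-5, -9)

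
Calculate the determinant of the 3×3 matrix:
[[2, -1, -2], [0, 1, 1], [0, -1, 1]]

Expansion along first row:
det = 2·det([[1,1],[-1,1]]) - -1·det([[0,1],[0,1]]) + -2·det([[0,1],[0,-1]])
    = 2·(1·1 - 1·-1) - -1·(0·1 - 1·0) + -2·(0·-1 - 1·0)
    = 2·2 - -1·0 + -2·0
    = 4 + 0 + 0 = 4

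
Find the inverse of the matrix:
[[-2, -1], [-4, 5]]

For [[a,b],[c,d]], inverse = (1/det)·[[d,-b],[-c,a]]
det = (-2)(5) - (-1)(-4) = -10 - 4 = -14
Inverse = (1/-14)·[[5, 1], [4, -2]]
= [[-5/14, -1/14], [-2/7, 1/7]]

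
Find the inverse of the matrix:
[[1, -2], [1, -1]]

For [[a,b],[c,d]], inverse = (1/det)·[[d,-b],[-c,a]]
det = (1)(-1) - (-2)(1) = -1 - -2 = 1
Inverse = [[-1, 2], [-1, 1]]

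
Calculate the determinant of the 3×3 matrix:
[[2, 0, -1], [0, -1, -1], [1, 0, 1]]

Expansion along first row:
det = 2·det([[-1,-1],[0,1]]) - 0·det([[0,-1],[1,1]]) + -1·det([[0,-1],[1,0]])
    = 2·(-1·1 - -1·0) - 0·(0·1 - -1·1) + -1·(0·0 - -1·1)
    = 2·-1 - 0·1 + -1·1
    = -2 + 0 + -1 = -3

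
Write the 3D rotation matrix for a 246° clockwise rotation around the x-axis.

Rotation matrix for clockwise 246° around x-axis:
A clockwise rotation by 246° is a counterclockwise rotation by -246°.
cos(-246°) = -0.4067, sin(-246°) = 0.9135
Result: [[1, 0, 0], [0, -0.4067, -0.9135], [0, 0.9135, -0.4067]]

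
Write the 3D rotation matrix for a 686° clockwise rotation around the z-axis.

Rotation matrix for clockwise 686° around z-axis:
A clockwise rotation by 686° is a counterclockwise rotation by -686°.
cos(-686°) = 0.8290, sin(-686°) = 0.5592
Result: [[0.8290, -0.5592, 0], [0.5592, 0.8290, 0], [0, 0, 1]]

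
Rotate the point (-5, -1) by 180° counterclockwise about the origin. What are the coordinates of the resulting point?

Rotation matrix for 180°: [[cos 180°, -sin 180°], [sin 180°, cos 180°]] = [[-1, 0], [0, -1]]
[[-1, 0], [0, -1]] × [-5, -1]ᵀ = [5, 1]ᵀ
Result: (5, 1)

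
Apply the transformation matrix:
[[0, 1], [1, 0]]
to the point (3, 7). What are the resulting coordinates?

Matrix multiplication:
[[0, 1], [1, 0]] × [3, 7]ᵀ
= [(0)(3) + (1)(7), (1)(3) + (0)(7)]ᵀ
= [7, 3]ᵀ
Result: (7, 3)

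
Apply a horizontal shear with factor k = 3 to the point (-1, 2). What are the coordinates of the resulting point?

Shear matrix for horizontal shear with factor k = 3:
[[1, 3], [0, 1]]
Result: (-1, 2) → (5, 2)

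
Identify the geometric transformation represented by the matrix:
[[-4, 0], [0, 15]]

This matrix represents: non-uniform scaling by sx = -4, sy = 15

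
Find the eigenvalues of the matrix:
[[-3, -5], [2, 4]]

Characteristic equation: det(A - λI) = 0
λ² - (trace)λ + (det) = 0
trace = -3 + 4 = 1, det = (-3)(4) - (-5)(2) = -2
λ² - (1)λ + (-2) = 0
λ = (1 ± √((1)² - 4·(-2))) / 2 = (1 ± √9) / 2
Solving: λ = -1, 2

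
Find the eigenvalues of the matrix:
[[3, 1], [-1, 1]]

Characteristic equation: det(A - λI) = 0
λ² - (trace)λ + (det) = 0
trace = 3 + 1 = 4, det = (3)(1) - (1)(-1) = 4
λ² - (4)λ + (4) = 0
λ = (4 ± √((4)² - 4·(4))) / 2 = (4 ± √0) / 2
Solving: λ = 2, 2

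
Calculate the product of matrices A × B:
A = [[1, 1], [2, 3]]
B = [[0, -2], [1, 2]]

Matrix multiplication:
C[0][0] = 1×0 + 1×1 = 1
C[0][1] = 1×-2 + 1×2 = 0
C[1][0] = 2×0 + 3×1 = 3
C[1][1] = 2×-2 + 3×2 = 2
Result: [[1, 0], [3, 2]]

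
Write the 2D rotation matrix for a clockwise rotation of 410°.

Rotation matrix formula: [[cos θ, -sin θ], [sin θ, cos θ]]
A clockwise rotation by 410° is equivalent to a counterclockwise rotation by -410°.
For θ = -410°:
cos(-410°) = 0.6428
sin(-410°) = -0.7660
Result: [[0.6428, 0.7660], [-0.7660, 0.6428]]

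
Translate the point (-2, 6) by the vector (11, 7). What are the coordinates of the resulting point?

Translation by (11, 7) (homogeneous matrix [[1, 0, 11], [0, 1, 7], [0, 0, 1]]):
x' = -2 + 11 = 9
y' = 6 + 7 = 13
Result: (9, 13)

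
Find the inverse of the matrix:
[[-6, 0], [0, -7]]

For [[a,b],[c,d]], inverse = (1/det)·[[d,-b],[-c,a]]
det = (-6)(-7) - (0)(0) = 42 - 0 = 42
Inverse = (1/42)·[[-7, 0], [0, -6]]
= [[-1/6, 0], [0, -1/7]]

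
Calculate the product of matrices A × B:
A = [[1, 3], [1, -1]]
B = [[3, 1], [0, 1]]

Matrix multiplication:
C[0][0] = 1×3 + 3×0 = 3
C[0][1] = 1×1 + 3×1 = 4
C[1][0] = 1×3 + -1×0 = 3
C[1][1] = 1×1 + -1×1 = 0
Result: [[3, 4], [3, 0]]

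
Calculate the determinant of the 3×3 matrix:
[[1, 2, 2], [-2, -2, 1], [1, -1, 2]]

Expansion along first row:
det = 1·det([[-2,1],[-1,2]]) - 2·det([[-2,1],[1,2]]) + 2·det([[-2,-2],[1,-1]])
    = 1·(-2·2 - 1·-1) - 2·(-2·2 - 1·1) + 2·(-2·-1 - -2·1)
    = 1·-3 - 2·-5 + 2·4
    = -3 + 10 + 8 = 15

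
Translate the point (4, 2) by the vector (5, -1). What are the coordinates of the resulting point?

Translation by (5, -1) (homogeneous matrix [[1, 0, 5], [0, 1, -1], [0, 0, 1]]):
x' = 4 + 5 = 9
y' = 2 + -1 = 1
Result: (9, 1)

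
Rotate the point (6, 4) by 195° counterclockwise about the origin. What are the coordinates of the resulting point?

Rotation matrix for 195°: [[cos 195°, -sin 195°], [sin 195°, cos 195°]] ≈ [[-0.965926, 0.258819], [-0.258819, -0.965926]]
[[-0.965926, 0.258819], [-0.258819, -0.965926]] × [6, 4]ᵀ ≈ [-4.7603, -5.4166]ᵀ
Result: (-4.7603, -5.4166)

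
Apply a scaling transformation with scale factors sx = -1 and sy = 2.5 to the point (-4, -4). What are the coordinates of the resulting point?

Scaling matrix:
[[-1, 0], [0, 2.50]]
Result: (-4 × -1, -4 × 2.5) = (4, -10)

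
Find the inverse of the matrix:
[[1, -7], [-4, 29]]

For [[a,b],[c,d]], inverse = (1/det)·[[d,-b],[-c,a]]
det = (1)(29) - (-7)(-4) = 29 - 28 = 1
Inverse = [[29, 7], [4, 1]]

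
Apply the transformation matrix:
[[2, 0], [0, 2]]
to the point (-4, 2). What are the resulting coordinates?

Matrix multiplication:
[[2, 0], [0, 2]] × [-4, 2]ᵀ
= [(2)(-4) + (0)(2), (0)(-4) + (2)(2)]ᵀ
= [-8, 4]ᵀ
Result: (-8, 4)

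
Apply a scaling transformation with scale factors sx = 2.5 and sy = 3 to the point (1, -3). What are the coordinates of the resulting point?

Scaling matrix:
[[2.50, 0], [0, 3]]
Result: (1 × 2.5, -3 × 3) = (2.5, -9)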